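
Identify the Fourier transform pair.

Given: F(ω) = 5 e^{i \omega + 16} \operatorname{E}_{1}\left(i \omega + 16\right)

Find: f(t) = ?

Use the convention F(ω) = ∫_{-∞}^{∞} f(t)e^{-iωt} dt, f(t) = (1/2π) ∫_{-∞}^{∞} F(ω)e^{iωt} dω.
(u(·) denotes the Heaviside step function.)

f(t) = \frac{5 e^{- 16 t} u\left(t\right)}{t + 1}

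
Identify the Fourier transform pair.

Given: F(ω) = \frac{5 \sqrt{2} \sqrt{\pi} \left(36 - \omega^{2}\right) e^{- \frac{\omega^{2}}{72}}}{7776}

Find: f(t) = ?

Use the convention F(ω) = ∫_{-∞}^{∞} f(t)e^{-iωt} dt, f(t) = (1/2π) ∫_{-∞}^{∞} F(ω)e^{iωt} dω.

f(t) = 5 t^{2} e^{- 18 t^{2}}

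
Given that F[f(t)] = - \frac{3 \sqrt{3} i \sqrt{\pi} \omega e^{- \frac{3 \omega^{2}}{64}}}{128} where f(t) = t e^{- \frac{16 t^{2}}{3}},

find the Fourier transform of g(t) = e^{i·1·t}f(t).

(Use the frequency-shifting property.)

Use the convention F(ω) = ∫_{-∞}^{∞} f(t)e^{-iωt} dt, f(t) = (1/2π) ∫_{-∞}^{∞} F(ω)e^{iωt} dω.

F[g](ω) = \frac{3 \sqrt{3} i \sqrt{\pi} \left(1 - \omega\right) e^{- \frac{3 \left(\omega - 1\right)^{2}}{64}}}{128}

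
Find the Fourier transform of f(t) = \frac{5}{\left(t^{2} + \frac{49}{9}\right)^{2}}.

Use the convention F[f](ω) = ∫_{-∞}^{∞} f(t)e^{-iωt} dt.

F(ω) = \frac{45 \pi \left(7 \left|{\omega}\right| + 3\right) e^{- \frac{7 \left|{\omega}\right|}{3}}}{686}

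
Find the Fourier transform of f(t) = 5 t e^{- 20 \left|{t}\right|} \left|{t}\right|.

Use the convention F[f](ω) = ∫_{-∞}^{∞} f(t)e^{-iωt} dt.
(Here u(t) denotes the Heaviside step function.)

F(ω) = \frac{20 i \omega \left(\omega^{2} - 1200\right)}{\left(\omega^{2} + 400\right)^{3}}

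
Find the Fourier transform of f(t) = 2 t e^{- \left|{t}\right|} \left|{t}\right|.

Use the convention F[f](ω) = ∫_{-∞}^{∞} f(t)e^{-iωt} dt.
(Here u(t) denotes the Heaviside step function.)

F(ω) = \frac{8 i \omega \left(\omega^{2} - 3\right)}{\left(\omega^{2} + 1\right)^{3}}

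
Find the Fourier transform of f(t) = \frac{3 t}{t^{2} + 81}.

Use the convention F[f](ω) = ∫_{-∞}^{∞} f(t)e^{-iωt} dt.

F(ω) = - 3 i \pi e^{- 9 \left|{\omega}\right|} \operatorname{sign}{\left(\omega \right)}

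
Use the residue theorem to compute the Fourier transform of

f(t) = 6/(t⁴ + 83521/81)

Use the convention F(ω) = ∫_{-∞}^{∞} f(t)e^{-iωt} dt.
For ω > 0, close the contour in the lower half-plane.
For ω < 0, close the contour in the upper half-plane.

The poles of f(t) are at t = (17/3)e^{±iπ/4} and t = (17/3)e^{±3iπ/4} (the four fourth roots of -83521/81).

Let g(z) = f(z)e^{-iωz}; for large |z| the factor e^{-iωz} decays in the lower half-plane when ω > 0 and in the upper half-plane when ω < 0.

Case ω > 0 (lower half-plane, clockwise contour ⇒ F(ω) = -2πi·ΣRes):
  Res_{z = - \frac{17 \sqrt{2}}{6} - \frac{17 \sqrt{2} i}{6}} g(z) = \frac{81 \sqrt{2} i \left(1 - i\right) e^{\frac{17 \sqrt{2} \omega \left(-1 + i\right)}{6}}}{19652}
  Res_{z = \frac{17 \sqrt{2}}{6} - \frac{17 \sqrt{2} i}{6}} g(z) = \frac{81 \sqrt{2} i \left(1 + i\right) e^{- \frac{17 \sqrt{2} \omega \left(1 + i\right)}{6}}}{19652}
  F(ω) = -2πi·ΣRes = \frac{81 \sqrt{2} \pi \left(1 - i\right) \left(e^{\frac{17 \sqrt{2} i \omega}{3}} + i\right) e^{- \frac{17 \sqrt{2} \omega \left(1 + i\right)}{6}}}{9826} = \frac{162 \pi e^{- \frac{17 \sqrt{2} \omega}{6}} \sin{\left(\frac{17 \sqrt{2} \omega}{6} + \frac{\pi}{4} \right)}}{4913}

Case ω < 0 (upper half-plane, counterclockwise contour ⇒ F(ω) = +2πi·ΣRes):
  Res_{z = \frac{17 \sqrt{2}}{6} + \frac{17 \sqrt{2} i}{6}} g(z) = \frac{81 \sqrt{2} i \left(-1 + i\right) e^{\frac{17 \sqrt{2} \omega \left(1 - i\right)}{6}}}{19652}
  Res_{z = - \frac{17 \sqrt{2}}{6} + \frac{17 \sqrt{2} i}{6}} g(z) = \frac{81 \sqrt{2} \left(1 - i\right) e^{\frac{17 \sqrt{2} \omega \left(1 + i\right)}{6}}}{19652}
  F(ω) = 2πi·ΣRes = - \frac{81 \sqrt{2} i \pi \left(i \left(1 - i\right) e^{\frac{17 \sqrt{2} \omega \left(1 - i\right)}{6}} - \left(1 - i\right) e^{\frac{17 \sqrt{2} \omega \left(1 + i\right)}{6}}\right)}{9826} = \frac{162 \pi e^{\frac{17 \sqrt{2} \omega}{6}} \cos{\left(\frac{17 \sqrt{2} \omega}{6} + \frac{\pi}{4} \right)}}{4913}

Both cases combine into a single formula in |ω|:

F(ω) = \frac{162 \pi e^{- \frac{17 \sqrt{2} \left|{\omega}\right|}{6}} \sin{\left(\frac{17 \sqrt{2} \left|{\omega}\right|}{6} + \frac{\pi}{4} \right)}}{4913}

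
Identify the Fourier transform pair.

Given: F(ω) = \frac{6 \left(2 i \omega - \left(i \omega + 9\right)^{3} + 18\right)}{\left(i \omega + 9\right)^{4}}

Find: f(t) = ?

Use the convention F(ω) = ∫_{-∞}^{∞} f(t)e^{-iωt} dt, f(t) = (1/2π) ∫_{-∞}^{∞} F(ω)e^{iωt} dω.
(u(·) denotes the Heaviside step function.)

f(t) = 6 \left(t^{2} - 1\right) e^{- 9 t} u\left(t\right)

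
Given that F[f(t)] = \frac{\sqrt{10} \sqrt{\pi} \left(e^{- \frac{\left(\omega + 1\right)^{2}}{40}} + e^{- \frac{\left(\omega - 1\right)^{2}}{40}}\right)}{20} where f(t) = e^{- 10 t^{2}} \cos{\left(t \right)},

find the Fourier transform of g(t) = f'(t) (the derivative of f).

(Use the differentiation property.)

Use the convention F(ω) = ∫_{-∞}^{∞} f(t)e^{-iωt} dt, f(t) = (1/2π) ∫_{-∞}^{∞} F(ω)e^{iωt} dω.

F[g](ω) = \frac{\sqrt{10} i \sqrt{\pi} \omega \left(e^{\frac{\omega}{10}} + 1\right) e^{- \frac{\omega^{2}}{40} - \frac{\omega}{20} - \frac{1}{40}}}{20}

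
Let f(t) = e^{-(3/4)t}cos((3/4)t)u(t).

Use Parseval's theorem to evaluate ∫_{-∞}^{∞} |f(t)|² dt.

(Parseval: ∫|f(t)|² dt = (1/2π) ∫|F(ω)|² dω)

∫|f(t)|² dt = \frac{1}{2}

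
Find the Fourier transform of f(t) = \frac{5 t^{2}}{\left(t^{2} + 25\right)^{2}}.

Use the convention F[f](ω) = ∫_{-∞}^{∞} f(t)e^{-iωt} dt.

F(ω) = \frac{\pi \left(1 - 5 \left|{\omega}\right|\right) e^{- 5 \left|{\omega}\right|}}{2}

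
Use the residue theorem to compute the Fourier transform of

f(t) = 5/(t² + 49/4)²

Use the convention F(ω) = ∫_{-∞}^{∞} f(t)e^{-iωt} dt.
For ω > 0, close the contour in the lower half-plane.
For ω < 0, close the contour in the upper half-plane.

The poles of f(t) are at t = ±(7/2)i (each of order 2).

Let g(z) = f(z)e^{-iωz}; for large |z| the factor e^{-iωz} decays in the lower half-plane when ω > 0 and in the upper half-plane when ω < 0.

Case ω > 0 (lower half-plane, clockwise contour ⇒ F(ω) = -2πi·ΣRes):
  Res_{z = - \frac{7 i}{2}} g(z) = \frac{5 i \left(7 \omega + 2\right) e^{- \frac{7 \omega}{2}}}{343} (pole of order 2)
  F(ω) = -2πi·ΣRes = \frac{10 \pi \left(7 \omega + 2\right) e^{- \frac{7 \omega}{2}}}{343}

Case ω < 0 (upper half-plane, counterclockwise contour ⇒ F(ω) = +2πi·ΣRes):
  Res_{z = \frac{7 i}{2}} g(z) = \frac{5 i \left(7 \omega - 2\right) e^{\frac{7 \omega}{2}}}{343} (pole of order 2)
  F(ω) = 2πi·ΣRes = \frac{10 \pi \left(2 - 7 \omega\right) e^{\frac{7 \omega}{2}}}{343}

Both cases combine into a single formula in |ω|:

F(ω) = \frac{10 \pi \left(7 \left|{\omega}\right| + 2\right) e^{- \frac{7 \left|{\omega}\right|}{2}}}{343}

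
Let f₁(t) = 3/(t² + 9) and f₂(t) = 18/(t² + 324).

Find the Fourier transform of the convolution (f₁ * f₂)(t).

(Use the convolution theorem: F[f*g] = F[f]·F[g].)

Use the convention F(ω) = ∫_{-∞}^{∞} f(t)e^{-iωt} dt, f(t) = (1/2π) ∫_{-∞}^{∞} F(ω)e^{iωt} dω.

F[f₁*f₂](ω) = \pi^{2} e^{- 21 \left|{\omega}\right|}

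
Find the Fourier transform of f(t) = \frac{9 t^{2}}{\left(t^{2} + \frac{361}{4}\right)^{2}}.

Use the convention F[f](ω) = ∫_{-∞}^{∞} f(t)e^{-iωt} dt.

F(ω) = \frac{9 \pi \left(2 - 19 \left|{\omega}\right|\right) e^{- \frac{19 \left|{\omega}\right|}{2}}}{38}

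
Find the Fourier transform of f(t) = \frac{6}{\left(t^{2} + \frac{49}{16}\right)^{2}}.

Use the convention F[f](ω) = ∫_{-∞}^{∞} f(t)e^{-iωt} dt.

F(ω) = \frac{48 \pi \left(7 \left|{\omega}\right| + 4\right) e^{- \frac{7 \left|{\omega}\right|}{4}}}{343}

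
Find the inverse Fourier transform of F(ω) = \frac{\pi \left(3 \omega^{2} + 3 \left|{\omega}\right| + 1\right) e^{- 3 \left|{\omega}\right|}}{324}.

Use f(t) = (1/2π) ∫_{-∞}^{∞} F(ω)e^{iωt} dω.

f(t) = \frac{2}{\left(t^{2} + 9\right)^{3}}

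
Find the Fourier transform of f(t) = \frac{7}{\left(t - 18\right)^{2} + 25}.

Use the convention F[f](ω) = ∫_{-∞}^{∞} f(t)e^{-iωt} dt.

F(ω) = \frac{7 \pi e^{- 18 i \omega - 5 \left|{\omega}\right|}}{5}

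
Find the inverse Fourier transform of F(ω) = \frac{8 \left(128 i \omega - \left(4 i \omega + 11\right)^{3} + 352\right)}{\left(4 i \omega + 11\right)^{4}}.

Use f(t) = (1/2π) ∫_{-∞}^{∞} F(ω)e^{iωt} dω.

f(t) = 2 \left(t^{2} - 1\right) e^{- \frac{11 t}{4}} u\left(t\right)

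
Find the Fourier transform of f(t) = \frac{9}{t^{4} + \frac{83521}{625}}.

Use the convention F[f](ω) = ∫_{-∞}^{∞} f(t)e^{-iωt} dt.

F(ω) = \frac{1125 \pi e^{- \frac{17 \sqrt{2} \left|{\omega}\right|}{10}} \sin{\left(\frac{17 \sqrt{2} \left|{\omega}\right|}{10} + \frac{\pi}{4} \right)}}{4913}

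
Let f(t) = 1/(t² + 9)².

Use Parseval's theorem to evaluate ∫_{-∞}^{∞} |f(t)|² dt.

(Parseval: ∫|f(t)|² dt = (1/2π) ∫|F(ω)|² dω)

∫|f(t)|² dt = \frac{5 \pi}{34992}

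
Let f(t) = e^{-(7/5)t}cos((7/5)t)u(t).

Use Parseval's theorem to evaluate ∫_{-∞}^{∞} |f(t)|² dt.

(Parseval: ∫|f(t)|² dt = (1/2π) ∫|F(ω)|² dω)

∫|f(t)|² dt = \frac{15}{56}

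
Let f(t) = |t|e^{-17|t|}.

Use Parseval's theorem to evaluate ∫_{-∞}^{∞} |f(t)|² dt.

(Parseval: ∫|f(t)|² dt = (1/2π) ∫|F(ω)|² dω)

∫|f(t)|² dt = \frac{1}{9826}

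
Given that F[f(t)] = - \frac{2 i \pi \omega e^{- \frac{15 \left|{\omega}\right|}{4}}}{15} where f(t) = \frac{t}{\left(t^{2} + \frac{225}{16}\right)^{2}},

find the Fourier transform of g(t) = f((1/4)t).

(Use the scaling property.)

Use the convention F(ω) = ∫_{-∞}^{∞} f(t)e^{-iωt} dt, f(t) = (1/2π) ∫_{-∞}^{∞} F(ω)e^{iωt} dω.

F[g](ω) = - \frac{32 i \pi \omega e^{- 15 \left|{\omega}\right|}}{15}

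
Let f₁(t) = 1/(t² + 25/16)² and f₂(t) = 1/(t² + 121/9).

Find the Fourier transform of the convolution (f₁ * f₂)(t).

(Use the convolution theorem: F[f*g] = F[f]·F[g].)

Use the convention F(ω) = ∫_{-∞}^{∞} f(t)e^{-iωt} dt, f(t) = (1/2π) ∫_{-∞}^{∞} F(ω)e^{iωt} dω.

F[f₁*f₂](ω) = \frac{24 \pi^{2} \left(5 \left|{\omega}\right| + 4\right) e^{- \frac{59 \left|{\omega}\right|}{12}}}{1375}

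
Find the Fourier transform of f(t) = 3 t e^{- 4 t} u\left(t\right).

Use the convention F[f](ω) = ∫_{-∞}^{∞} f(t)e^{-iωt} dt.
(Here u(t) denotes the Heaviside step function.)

F(ω) = \frac{3}{\left(i \omega + 4\right)^{2}}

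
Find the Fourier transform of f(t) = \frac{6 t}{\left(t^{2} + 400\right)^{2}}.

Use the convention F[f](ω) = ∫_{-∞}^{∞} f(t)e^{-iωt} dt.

F(ω) = - \frac{3 i \pi \omega e^{- 20 \left|{\omega}\right|}}{20}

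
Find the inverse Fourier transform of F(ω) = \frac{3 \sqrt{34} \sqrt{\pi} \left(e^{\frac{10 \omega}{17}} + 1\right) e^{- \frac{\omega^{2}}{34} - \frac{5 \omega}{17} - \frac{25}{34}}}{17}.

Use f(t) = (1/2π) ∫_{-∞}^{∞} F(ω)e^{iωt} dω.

f(t) = 6 e^{- \frac{17 t^{2}}{2}} \cos{\left(5 t \right)}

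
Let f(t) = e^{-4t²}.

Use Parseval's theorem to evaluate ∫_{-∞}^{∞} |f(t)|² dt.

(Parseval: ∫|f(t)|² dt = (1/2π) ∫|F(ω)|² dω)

∫|f(t)|² dt = \frac{\sqrt{2} \sqrt{\pi}}{4}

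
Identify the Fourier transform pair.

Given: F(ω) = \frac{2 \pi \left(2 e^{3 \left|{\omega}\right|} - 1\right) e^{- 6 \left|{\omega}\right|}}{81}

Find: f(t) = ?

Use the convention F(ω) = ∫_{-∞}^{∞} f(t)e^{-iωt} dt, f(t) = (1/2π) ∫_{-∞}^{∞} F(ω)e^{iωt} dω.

f(t) = \frac{4}{\left(t^{2} + 9\right) \left(t^{2} + 36\right)}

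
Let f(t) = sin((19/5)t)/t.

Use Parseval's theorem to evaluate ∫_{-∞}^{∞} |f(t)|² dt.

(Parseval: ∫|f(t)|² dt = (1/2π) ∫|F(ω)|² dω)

∫|f(t)|² dt = \frac{19 \pi}{5}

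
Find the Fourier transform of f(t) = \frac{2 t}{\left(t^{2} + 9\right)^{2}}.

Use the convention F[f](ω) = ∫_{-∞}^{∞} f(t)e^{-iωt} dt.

F(ω) = - \frac{i \pi \omega e^{- 3 \left|{\omega}\right|}}{3}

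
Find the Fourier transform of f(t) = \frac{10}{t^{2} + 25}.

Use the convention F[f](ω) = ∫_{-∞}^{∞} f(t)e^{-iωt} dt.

F(ω) = 2 \pi e^{- 5 \left|{\omega}\right|}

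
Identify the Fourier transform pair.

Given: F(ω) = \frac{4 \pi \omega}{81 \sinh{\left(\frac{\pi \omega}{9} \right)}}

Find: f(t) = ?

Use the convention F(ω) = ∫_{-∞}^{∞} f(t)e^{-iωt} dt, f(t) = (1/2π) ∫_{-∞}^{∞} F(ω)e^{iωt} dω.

f(t) = \frac{1}{\cosh^{2}{\left(\frac{9 t}{2} \right)}}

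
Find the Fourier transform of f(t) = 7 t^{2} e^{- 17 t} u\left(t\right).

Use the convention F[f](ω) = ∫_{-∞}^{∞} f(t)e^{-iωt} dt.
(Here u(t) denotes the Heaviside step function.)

F(ω) = \frac{14}{\left(i \omega + 17\right)^{3}}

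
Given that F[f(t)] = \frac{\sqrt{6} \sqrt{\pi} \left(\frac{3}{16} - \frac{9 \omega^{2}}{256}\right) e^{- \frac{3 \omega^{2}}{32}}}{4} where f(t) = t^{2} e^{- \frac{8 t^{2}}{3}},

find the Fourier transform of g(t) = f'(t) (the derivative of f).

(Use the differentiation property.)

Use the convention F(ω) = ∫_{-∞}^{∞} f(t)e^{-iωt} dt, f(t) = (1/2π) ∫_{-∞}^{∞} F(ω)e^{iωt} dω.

F[g](ω) = \frac{3 \sqrt{6} i \sqrt{\pi} \omega \left(16 - 3 \omega^{2}\right) e^{- \frac{3 \omega^{2}}{32}}}{1024}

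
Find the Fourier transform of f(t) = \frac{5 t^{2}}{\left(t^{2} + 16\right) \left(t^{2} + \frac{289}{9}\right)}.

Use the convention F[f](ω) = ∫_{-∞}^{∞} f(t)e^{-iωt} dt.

F(ω) = - \frac{36 \pi e^{- 4 \left|{\omega}\right|}}{29} + \frac{51 \pi e^{- \frac{17 \left|{\omega}\right|}{3}}}{29}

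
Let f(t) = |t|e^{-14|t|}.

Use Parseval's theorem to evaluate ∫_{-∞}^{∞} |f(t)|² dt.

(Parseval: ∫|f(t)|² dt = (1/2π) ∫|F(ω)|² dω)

∫|f(t)|² dt = \frac{1}{5488}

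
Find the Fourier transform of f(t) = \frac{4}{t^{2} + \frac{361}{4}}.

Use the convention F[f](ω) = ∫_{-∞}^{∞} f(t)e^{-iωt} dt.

F(ω) = \frac{8 \pi e^{- \frac{19 \left|{\omega}\right|}{2}}}{19}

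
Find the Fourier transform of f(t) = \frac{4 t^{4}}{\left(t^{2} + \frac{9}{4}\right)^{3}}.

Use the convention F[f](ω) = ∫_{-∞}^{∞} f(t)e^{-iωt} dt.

F(ω) = \frac{\pi \left(3 \omega^{2} - 10 \left|{\omega}\right| + 4\right) e^{- \frac{3 \left|{\omega}\right|}{2}}}{4}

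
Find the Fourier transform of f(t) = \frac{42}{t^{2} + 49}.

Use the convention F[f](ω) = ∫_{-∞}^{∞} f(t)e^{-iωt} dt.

F(ω) = 6 \pi e^{- 7 \left|{\omega}\right|}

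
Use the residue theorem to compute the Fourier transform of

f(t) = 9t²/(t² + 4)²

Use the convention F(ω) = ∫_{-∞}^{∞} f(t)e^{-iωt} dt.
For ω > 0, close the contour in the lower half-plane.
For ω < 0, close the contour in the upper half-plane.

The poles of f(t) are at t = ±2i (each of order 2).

Let g(z) = f(z)e^{-iωz}; for large |z| the factor e^{-iωz} decays in the lower half-plane when ω > 0 and in the upper half-plane when ω < 0.

Case ω > 0 (lower half-plane, clockwise contour ⇒ F(ω) = -2πi·ΣRes):
  Res_{z = - 2 i} g(z) = \frac{9 i \left(1 - 2 \omega\right) e^{- 2 \omega}}{8} (pole of order 2)
  F(ω) = -2πi·ΣRes = \frac{9 \pi \left(1 - 2 \omega\right) e^{- 2 \omega}}{4}

Case ω < 0 (upper half-plane, counterclockwise contour ⇒ F(ω) = +2πi·ΣRes):
  Res_{z = 2 i} g(z) = \frac{9 i \left(- 2 \omega - 1\right) e^{2 \omega}}{8} (pole of order 2)
  F(ω) = 2πi·ΣRes = \frac{9 \pi \left(2 \omega + 1\right) e^{2 \omega}}{4}

Both cases combine into a single formula in |ω|:

F(ω) = \frac{9 \pi \left(1 - 2 \left|{\omega}\right|\right) e^{- 2 \left|{\omega}\right|}}{4}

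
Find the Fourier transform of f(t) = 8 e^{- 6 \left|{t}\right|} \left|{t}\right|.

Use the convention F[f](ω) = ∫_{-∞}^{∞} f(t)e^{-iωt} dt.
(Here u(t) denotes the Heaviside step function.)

F(ω) = \frac{16 \left(36 - \omega^{2}\right)}{\left(\omega^{2} + 36\right)^{2}}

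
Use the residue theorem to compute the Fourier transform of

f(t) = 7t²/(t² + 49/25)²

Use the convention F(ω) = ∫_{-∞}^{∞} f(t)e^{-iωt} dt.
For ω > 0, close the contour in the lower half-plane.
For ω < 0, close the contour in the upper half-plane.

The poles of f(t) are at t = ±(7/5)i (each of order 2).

Let g(z) = f(z)e^{-iωz}; for large |z| the factor e^{-iωz} decays in the lower half-plane when ω > 0 and in the upper half-plane when ω < 0.

Case ω > 0 (lower half-plane, clockwise contour ⇒ F(ω) = -2πi·ΣRes):
  Res_{z = - \frac{7 i}{5}} g(z) = \frac{i \left(5 - 7 \omega\right) e^{- \frac{7 \omega}{5}}}{4} (pole of order 2)
  F(ω) = -2πi·ΣRes = \frac{\pi \left(5 - 7 \omega\right) e^{- \frac{7 \omega}{5}}}{2}

Case ω < 0 (upper half-plane, counterclockwise contour ⇒ F(ω) = +2πi·ΣRes):
  Res_{z = \frac{7 i}{5}} g(z) = \frac{i \left(- 7 \omega - 5\right) e^{\frac{7 \omega}{5}}}{4} (pole of order 2)
  F(ω) = 2πi·ΣRes = \frac{\pi \left(7 \omega + 5\right) e^{\frac{7 \omega}{5}}}{2}

Both cases combine into a single formula in |ω|:

F(ω) = \frac{\pi \left(5 - 7 \left|{\omega}\right|\right) e^{- \frac{7 \left|{\omega}\right|}{5}}}{2}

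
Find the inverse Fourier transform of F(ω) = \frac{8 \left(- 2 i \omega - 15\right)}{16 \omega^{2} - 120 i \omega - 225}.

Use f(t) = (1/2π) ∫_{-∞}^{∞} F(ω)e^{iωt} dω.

f(t) = \left(\frac{15 t}{4} + 1\right) e^{- \frac{15 t}{4}} u\left(t\right)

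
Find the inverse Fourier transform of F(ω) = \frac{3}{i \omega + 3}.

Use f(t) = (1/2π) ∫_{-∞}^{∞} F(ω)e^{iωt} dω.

f(t) = 3 e^{- 3 t} u\left(t\right)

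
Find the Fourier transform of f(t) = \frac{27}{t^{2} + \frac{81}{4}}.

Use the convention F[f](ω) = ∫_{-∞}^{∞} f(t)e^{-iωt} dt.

F(ω) = 6 \pi e^{- \frac{9 \left|{\omega}\right|}{2}}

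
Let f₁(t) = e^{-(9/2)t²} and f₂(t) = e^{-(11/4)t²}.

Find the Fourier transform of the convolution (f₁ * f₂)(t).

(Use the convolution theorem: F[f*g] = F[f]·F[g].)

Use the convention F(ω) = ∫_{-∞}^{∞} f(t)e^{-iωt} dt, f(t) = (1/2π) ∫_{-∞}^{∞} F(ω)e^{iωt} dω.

F[f₁*f₂](ω) = \frac{2 \sqrt{22} \pi e^{- \frac{29 \omega^{2}}{198}}}{33}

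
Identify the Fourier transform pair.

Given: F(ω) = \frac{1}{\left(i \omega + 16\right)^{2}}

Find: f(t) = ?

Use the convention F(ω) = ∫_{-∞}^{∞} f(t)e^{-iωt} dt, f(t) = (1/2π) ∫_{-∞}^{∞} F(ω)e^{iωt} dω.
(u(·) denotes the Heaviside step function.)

f(t) = t e^{- 16 t} u\left(t\right)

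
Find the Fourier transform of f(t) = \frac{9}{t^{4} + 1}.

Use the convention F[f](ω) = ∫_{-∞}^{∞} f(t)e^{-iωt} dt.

F(ω) = 9 \pi e^{- \frac{\sqrt{2} \left|{\omega}\right|}{2}} \sin{\left(\frac{\sqrt{2} \left|{\omega}\right|}{2} + \frac{\pi}{4} \right)}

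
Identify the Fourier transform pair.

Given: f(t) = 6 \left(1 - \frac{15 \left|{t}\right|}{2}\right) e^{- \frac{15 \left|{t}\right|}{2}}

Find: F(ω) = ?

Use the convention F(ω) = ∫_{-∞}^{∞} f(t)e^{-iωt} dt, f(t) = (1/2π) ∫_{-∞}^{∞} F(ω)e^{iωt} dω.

F(ω) = \frac{2880 \omega^{2}}{\left(4 \omega^{2} + 225\right)^{2}}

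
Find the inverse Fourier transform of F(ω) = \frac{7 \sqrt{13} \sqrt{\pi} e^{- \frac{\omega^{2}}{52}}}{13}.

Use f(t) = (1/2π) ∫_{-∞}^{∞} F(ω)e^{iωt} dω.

f(t) = 7 e^{- 13 t^{2}}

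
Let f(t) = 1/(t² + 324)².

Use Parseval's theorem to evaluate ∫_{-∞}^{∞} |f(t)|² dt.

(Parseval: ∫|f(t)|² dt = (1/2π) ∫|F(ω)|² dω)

∫|f(t)|² dt = \frac{5 \pi}{9795520512}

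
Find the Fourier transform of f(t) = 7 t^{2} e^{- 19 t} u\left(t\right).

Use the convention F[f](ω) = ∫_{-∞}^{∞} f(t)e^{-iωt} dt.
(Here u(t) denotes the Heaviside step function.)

F(ω) = \frac{14}{\left(i \omega + 19\right)^{3}}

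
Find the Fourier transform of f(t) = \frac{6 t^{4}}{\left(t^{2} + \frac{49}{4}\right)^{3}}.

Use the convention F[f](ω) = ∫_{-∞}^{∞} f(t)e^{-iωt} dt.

F(ω) = \frac{3 \pi \left(49 \omega^{2} - 70 \left|{\omega}\right| + 12\right) e^{- \frac{7 \left|{\omega}\right|}{2}}}{56}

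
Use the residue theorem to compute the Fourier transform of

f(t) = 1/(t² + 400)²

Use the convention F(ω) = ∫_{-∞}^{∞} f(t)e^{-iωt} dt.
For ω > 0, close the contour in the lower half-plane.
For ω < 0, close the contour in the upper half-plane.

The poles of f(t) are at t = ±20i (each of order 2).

Let g(z) = f(z)e^{-iωz}; for large |z| the factor e^{-iωz} decays in the lower half-plane when ω > 0 and in the upper half-plane when ω < 0.

Case ω > 0 (lower half-plane, clockwise contour ⇒ F(ω) = -2πi·ΣRes):
  Res_{z = - 20 i} g(z) = \frac{i \left(20 \omega + 1\right) e^{- 20 \omega}}{32000} (pole of order 2)
  F(ω) = -2πi·ΣRes = \frac{\pi \left(20 \omega + 1\right) e^{- 20 \omega}}{16000}

Case ω < 0 (upper half-plane, counterclockwise contour ⇒ F(ω) = +2πi·ΣRes):
  Res_{z = 20 i} g(z) = \frac{i \left(20 \omega - 1\right) e^{20 \omega}}{32000} (pole of order 2)
  F(ω) = 2πi·ΣRes = \frac{\pi \left(1 - 20 \omega\right) e^{20 \omega}}{16000}

Both cases combine into a single formula in |ω|:

F(ω) = \frac{\pi \left(20 \left|{\omega}\right| + 1\right) e^{- 20 \left|{\omega}\right|}}{16000}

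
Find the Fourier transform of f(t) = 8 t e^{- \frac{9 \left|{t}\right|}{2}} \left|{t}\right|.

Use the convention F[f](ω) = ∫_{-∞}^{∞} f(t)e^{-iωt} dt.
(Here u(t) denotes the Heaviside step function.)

F(ω) = \frac{512 i \omega \left(4 \omega^{2} - 243\right)}{\left(4 \omega^{2} + 81\right)^{3}}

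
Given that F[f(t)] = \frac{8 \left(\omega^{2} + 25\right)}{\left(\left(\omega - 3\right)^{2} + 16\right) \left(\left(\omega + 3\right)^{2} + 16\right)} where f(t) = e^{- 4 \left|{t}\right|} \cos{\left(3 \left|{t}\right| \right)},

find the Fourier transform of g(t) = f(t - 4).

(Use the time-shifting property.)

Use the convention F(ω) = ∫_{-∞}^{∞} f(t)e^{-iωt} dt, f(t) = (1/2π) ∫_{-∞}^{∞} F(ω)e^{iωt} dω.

F[g](ω) = \frac{8 \left(\omega^{2} + 25\right) e^{- 4 i \omega}}{\omega^{4} + 14 \omega^{2} + 625}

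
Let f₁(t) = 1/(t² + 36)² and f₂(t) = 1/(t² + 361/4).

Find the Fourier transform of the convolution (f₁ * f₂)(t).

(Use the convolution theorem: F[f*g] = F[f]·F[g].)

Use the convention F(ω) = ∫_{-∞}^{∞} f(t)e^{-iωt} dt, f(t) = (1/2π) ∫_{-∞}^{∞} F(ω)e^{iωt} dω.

F[f₁*f₂](ω) = \frac{\pi^{2} \left(6 \left|{\omega}\right| + 1\right) e^{- \frac{31 \left|{\omega}\right|}{2}}}{4104}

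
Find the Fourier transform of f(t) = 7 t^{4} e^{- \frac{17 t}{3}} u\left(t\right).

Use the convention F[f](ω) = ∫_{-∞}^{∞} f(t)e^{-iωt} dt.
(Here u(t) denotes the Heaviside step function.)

F(ω) = \frac{40824}{\left(3 i \omega + 17\right)^{5}}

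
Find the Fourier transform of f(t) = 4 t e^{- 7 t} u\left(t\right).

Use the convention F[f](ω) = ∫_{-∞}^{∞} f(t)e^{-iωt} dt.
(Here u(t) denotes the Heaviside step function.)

F(ω) = \frac{4}{\left(i \omega + 7\right)^{2}}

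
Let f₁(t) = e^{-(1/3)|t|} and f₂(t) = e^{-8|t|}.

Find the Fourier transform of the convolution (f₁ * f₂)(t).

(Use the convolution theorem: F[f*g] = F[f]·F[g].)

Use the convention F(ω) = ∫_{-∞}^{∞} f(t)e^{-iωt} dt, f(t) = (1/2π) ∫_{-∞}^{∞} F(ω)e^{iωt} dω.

F[f₁*f₂](ω) = \frac{96}{\left(\omega^{2} + 64\right) \left(9 \omega^{2} + 1\right)}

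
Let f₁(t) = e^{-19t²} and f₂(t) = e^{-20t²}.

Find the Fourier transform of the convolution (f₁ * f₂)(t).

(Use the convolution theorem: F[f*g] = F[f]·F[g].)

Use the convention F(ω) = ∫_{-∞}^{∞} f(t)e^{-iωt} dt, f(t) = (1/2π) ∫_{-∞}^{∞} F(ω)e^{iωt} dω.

F[f₁*f₂](ω) = \frac{\sqrt{95} \pi e^{- \frac{39 \omega^{2}}{1520}}}{190}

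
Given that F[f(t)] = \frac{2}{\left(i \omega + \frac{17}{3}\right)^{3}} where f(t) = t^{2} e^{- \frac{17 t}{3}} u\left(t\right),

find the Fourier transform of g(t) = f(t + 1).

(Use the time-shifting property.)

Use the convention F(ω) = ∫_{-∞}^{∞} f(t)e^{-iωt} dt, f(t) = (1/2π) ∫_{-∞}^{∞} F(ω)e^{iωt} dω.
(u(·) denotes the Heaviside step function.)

F[g](ω) = \frac{54 e^{i \omega}}{\left(3 i \omega + 17\right)^{3}}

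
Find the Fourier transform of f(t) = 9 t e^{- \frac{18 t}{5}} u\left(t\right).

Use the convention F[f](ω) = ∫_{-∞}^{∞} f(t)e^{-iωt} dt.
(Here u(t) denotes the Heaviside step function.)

F(ω) = \frac{225}{\left(5 i \omega + 18\right)^{2}}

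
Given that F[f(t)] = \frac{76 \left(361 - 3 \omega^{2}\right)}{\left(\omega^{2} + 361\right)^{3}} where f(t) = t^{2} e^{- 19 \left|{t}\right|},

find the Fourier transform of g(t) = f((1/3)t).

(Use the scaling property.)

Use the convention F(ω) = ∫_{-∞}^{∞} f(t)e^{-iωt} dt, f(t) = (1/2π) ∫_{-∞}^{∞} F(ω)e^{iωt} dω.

F[g](ω) = \frac{228 \left(361 - 27 \omega^{2}\right)}{\left(9 \omega^{2} + 361\right)^{3}}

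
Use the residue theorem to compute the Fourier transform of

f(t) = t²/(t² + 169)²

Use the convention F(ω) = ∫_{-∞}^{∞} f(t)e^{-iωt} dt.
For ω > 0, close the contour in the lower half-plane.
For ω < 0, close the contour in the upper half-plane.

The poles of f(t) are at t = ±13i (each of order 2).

Let g(z) = f(z)e^{-iωz}; for large |z| the factor e^{-iωz} decays in the lower half-plane when ω > 0 and in the upper half-plane when ω < 0.

Case ω > 0 (lower half-plane, clockwise contour ⇒ F(ω) = -2πi·ΣRes):
  Res_{z = - 13 i} g(z) = \frac{i \left(1 - 13 \omega\right) e^{- 13 \omega}}{52} (pole of order 2)
  F(ω) = -2πi·ΣRes = \frac{\pi \left(1 - 13 \omega\right) e^{- 13 \omega}}{26}

Case ω < 0 (upper half-plane, counterclockwise contour ⇒ F(ω) = +2πi·ΣRes):
  Res_{z = 13 i} g(z) = \frac{i \left(- 13 \omega - 1\right) e^{13 \omega}}{52} (pole of order 2)
  F(ω) = 2πi·ΣRes = \frac{\pi \left(13 \omega + 1\right) e^{13 \omega}}{26}

Both cases combine into a single formula in |ω|:

F(ω) = \frac{\pi \left(1 - 13 \left|{\omega}\right|\right) e^{- 13 \left|{\omega}\right|}}{26}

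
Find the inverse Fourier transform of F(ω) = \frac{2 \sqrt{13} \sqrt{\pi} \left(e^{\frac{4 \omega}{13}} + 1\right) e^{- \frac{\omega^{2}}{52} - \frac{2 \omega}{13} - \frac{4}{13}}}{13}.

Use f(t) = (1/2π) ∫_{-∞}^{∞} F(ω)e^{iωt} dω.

f(t) = 4 e^{- 13 t^{2}} \cos{\left(4 t \right)}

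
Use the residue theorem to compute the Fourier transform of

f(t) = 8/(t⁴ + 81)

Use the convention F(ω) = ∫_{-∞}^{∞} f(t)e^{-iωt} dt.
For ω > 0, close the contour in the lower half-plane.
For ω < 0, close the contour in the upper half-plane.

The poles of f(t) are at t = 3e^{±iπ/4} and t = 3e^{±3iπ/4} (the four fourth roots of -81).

Let g(z) = f(z)e^{-iωz}; for large |z| the factor e^{-iωz} decays in the lower half-plane when ω > 0 and in the upper half-plane when ω < 0.

Case ω > 0 (lower half-plane, clockwise contour ⇒ F(ω) = -2πi·ΣRes):
  Res_{z = - \frac{3 \sqrt{2}}{2} - \frac{3 \sqrt{2} i}{2}} g(z) = \frac{\sqrt{2} \left(1 + i\right) e^{\frac{3 \sqrt{2} \omega \left(-1 + i\right)}{2}}}{27}
  Res_{z = \frac{3 \sqrt{2}}{2} - \frac{3 \sqrt{2} i}{2}} g(z) = \frac{\sqrt{2} \left(-1 + i\right) e^{- \frac{3 \sqrt{2} \omega \left(1 + i\right)}{2}}}{27}
  F(ω) = -2πi·ΣRes = \frac{2 \sqrt{2} \pi \left(\left(1 - i\right) e^{3 \sqrt{2} i \omega} + 1 + i\right) e^{- \frac{3 \sqrt{2} \omega \left(1 + i\right)}{2}}}{27} = \frac{8 \pi e^{- \frac{3 \sqrt{2} \omega}{2}} \sin{\left(\frac{3 \sqrt{2} \omega}{2} + \frac{\pi}{4} \right)}}{27}

Case ω < 0 (upper half-plane, counterclockwise contour ⇒ F(ω) = +2πi·ΣRes):
  Res_{z = \frac{3 \sqrt{2}}{2} + \frac{3 \sqrt{2} i}{2}} g(z) = - \frac{\sqrt{2} \left(1 + i\right) e^{\frac{3 \sqrt{2} \omega \left(1 - i\right)}{2}}}{27}
  Res_{z = - \frac{3 \sqrt{2}}{2} + \frac{3 \sqrt{2} i}{2}} g(z) = \frac{\sqrt{2} \left(1 - i\right) e^{\frac{3 \sqrt{2} \omega \left(1 + i\right)}{2}}}{27}
  F(ω) = 2πi·ΣRes = - \frac{2 \sqrt{2} i \pi \left(\left(1 + i\right) e^{\frac{3 \sqrt{2} \omega \left(1 - i\right)}{2}} - \left(1 - i\right) e^{\frac{3 \sqrt{2} \omega \left(1 + i\right)}{2}}\right)}{27} = \frac{8 \pi e^{\frac{3 \sqrt{2} \omega}{2}} \cos{\left(\frac{3 \sqrt{2} \omega}{2} + \frac{\pi}{4} \right)}}{27}

Both cases combine into a single formula in |ω|:

F(ω) = \frac{8 \pi e^{- \frac{3 \sqrt{2} \left|{\omega}\right|}{2}} \sin{\left(\frac{3 \sqrt{2} \left|{\omega}\right|}{2} + \frac{\pi}{4} \right)}}{27}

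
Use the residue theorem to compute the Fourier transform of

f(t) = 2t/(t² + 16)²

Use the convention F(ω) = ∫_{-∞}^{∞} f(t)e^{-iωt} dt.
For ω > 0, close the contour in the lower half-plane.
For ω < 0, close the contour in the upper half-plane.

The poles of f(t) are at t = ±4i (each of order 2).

Let g(z) = f(z)e^{-iωz}; for large |z| the factor e^{-iωz} decays in the lower half-plane when ω > 0 and in the upper half-plane when ω < 0.

Case ω > 0 (lower half-plane, clockwise contour ⇒ F(ω) = -2πi·ΣRes):
  Res_{z = - 4 i} g(z) = \frac{\omega e^{- 4 \omega}}{8} (pole of order 2)
  F(ω) = -2πi·ΣRes = - \frac{i \pi \omega e^{- 4 \omega}}{4}

Case ω < 0 (upper half-plane, counterclockwise contour ⇒ F(ω) = +2πi·ΣRes):
  Res_{z = 4 i} g(z) = - \frac{\omega e^{4 \omega}}{8} (pole of order 2)
  F(ω) = 2πi·ΣRes = - \frac{i \pi \omega e^{4 \omega}}{4}

Both cases combine into a single formula in |ω|:

F(ω) = - \frac{i \pi \omega e^{- 4 \left|{\omega}\right|}}{4}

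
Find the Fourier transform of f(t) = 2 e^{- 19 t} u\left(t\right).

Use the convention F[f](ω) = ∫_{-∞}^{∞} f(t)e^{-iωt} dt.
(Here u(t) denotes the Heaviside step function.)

F(ω) = \frac{2}{i \omega + 19}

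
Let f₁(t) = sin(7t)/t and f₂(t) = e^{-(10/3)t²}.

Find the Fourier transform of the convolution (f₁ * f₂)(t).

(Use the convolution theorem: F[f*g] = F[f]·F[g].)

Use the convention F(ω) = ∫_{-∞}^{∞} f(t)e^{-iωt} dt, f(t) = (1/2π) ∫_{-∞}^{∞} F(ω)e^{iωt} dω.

F[f₁*f₂](ω) = \begin{cases} \frac{\sqrt{30} \pi^{\frac{3}{2}} e^{- \frac{3 \omega^{2}}{40}}}{10} & \text{for}\: \omega > -7 \wedge \omega < 7 \\0 & \text{otherwise} \end{cases}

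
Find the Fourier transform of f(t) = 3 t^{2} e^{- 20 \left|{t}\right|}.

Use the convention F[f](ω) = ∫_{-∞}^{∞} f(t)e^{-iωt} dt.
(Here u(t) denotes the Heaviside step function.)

F(ω) = \frac{240 \left(400 - 3 \omega^{2}\right)}{\left(\omega^{2} + 400\right)^{3}}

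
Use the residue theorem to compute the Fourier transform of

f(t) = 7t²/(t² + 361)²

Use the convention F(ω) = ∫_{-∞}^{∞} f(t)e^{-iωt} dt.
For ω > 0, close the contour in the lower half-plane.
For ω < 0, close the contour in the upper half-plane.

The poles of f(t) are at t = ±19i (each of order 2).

Let g(z) = f(z)e^{-iωz}; for large |z| the factor e^{-iωz} decays in the lower half-plane when ω > 0 and in the upper half-plane when ω < 0.

Case ω > 0 (lower half-plane, clockwise contour ⇒ F(ω) = -2πi·ΣRes):
  Res_{z = - 19 i} g(z) = \frac{7 i \left(1 - 19 \omega\right) e^{- 19 \omega}}{76} (pole of order 2)
  F(ω) = -2πi·ΣRes = \frac{7 \pi \left(1 - 19 \omega\right) e^{- 19 \omega}}{38}

Case ω < 0 (upper half-plane, counterclockwise contour ⇒ F(ω) = +2πi·ΣRes):
  Res_{z = 19 i} g(z) = \frac{7 i \left(- 19 \omega - 1\right) e^{19 \omega}}{76} (pole of order 2)
  F(ω) = 2πi·ΣRes = \frac{7 \pi \left(19 \omega + 1\right) e^{19 \omega}}{38}

Both cases combine into a single formula in |ω|:

F(ω) = \frac{7 \pi \left(1 - 19 \left|{\omega}\right|\right) e^{- 19 \left|{\omega}\right|}}{38}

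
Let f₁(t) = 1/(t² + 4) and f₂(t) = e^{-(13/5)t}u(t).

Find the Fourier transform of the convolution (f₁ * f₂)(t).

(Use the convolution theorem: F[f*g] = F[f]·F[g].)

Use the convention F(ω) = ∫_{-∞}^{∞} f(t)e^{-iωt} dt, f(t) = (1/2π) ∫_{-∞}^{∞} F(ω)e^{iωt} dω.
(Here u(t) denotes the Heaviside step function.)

F[f₁*f₂](ω) = \frac{5 \pi e^{- 2 \left|{\omega}\right|}}{2 \left(5 i \omega + 13\right)}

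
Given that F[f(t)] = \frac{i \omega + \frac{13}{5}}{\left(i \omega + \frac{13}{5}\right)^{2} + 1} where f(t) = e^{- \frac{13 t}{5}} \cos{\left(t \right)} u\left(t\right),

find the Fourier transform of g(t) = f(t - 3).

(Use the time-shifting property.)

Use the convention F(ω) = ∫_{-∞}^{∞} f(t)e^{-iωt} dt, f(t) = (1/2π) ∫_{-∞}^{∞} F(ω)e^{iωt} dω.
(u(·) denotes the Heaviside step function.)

F[g](ω) = \frac{5 \left(5 i \omega + 13\right) e^{- 3 i \omega}}{\left(5 i \omega + 13\right)^{2} + 25}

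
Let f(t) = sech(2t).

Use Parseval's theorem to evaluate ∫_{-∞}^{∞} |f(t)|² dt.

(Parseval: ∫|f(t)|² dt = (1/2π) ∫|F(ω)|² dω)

∫|f(t)|² dt = 1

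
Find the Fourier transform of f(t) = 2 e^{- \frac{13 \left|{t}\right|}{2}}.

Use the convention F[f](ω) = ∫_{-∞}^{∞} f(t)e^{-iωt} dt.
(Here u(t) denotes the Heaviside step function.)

F(ω) = \frac{104}{4 \omega^{2} + 169}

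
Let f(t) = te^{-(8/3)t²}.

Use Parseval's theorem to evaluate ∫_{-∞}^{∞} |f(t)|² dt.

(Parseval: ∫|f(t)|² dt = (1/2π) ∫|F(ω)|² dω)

∫|f(t)|² dt = \frac{3 \sqrt{3} \sqrt{\pi}}{128}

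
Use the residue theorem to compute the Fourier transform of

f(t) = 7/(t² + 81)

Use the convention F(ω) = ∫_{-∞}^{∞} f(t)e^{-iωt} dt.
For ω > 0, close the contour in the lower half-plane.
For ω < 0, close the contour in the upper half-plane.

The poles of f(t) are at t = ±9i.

Let g(z) = f(z)e^{-iωz}; for large |z| the factor e^{-iωz} decays in the lower half-plane when ω > 0 and in the upper half-plane when ω < 0.

Case ω > 0 (lower half-plane, clockwise contour ⇒ F(ω) = -2πi·ΣRes):
  Res_{z = - 9 i} g(z) = \frac{7 i e^{- 9 \omega}}{18}
  F(ω) = -2πi·ΣRes = \frac{7 \pi e^{- 9 \omega}}{9}

Case ω < 0 (upper half-plane, counterclockwise contour ⇒ F(ω) = +2πi·ΣRes):
  Res_{z = 9 i} g(z) = - \frac{7 i e^{9 \omega}}{18}
  F(ω) = 2πi·ΣRes = \frac{7 \pi e^{9 \omega}}{9}

Both cases combine into a single formula in |ω|:

F(ω) = \frac{7 \pi e^{- 9 \left|{\omega}\right|}}{9}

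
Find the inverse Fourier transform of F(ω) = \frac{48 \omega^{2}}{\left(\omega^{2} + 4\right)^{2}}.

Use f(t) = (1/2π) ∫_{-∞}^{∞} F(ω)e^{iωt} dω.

f(t) = 6 \left(1 - 2 \left|{t}\right|\right) e^{- 2 \left|{t}\right|}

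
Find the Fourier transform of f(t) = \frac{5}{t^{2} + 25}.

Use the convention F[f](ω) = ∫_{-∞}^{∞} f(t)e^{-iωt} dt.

F(ω) = \pi e^{- 5 \left|{\omega}\right|}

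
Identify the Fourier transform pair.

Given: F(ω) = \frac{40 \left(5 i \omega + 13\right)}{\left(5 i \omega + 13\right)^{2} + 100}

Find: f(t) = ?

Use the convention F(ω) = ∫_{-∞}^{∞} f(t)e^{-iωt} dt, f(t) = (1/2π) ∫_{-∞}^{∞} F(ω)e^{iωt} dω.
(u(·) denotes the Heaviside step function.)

f(t) = 8 e^{- \frac{13 t}{5}} \cos{\left(2 t \right)} u\left(t\right)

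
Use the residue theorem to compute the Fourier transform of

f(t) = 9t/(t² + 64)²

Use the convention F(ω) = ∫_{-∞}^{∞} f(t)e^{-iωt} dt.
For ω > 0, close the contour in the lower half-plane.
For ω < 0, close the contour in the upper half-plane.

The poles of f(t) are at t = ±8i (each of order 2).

Let g(z) = f(z)e^{-iωz}; for large |z| the factor e^{-iωz} decays in the lower half-plane when ω > 0 and in the upper half-plane when ω < 0.

Case ω > 0 (lower half-plane, clockwise contour ⇒ F(ω) = -2πi·ΣRes):
  Res_{z = - 8 i} g(z) = \frac{9 \omega e^{- 8 \omega}}{32} (pole of order 2)
  F(ω) = -2πi·ΣRes = - \frac{9 i \pi \omega e^{- 8 \omega}}{16}

Case ω < 0 (upper half-plane, counterclockwise contour ⇒ F(ω) = +2πi·ΣRes):
  Res_{z = 8 i} g(z) = - \frac{9 \omega e^{8 \omega}}{32} (pole of order 2)
  F(ω) = 2πi·ΣRes = - \frac{9 i \pi \omega e^{8 \omega}}{16}

Both cases combine into a single formula in |ω|:

F(ω) = - \frac{9 i \pi \omega e^{- 8 \left|{\omega}\right|}}{16}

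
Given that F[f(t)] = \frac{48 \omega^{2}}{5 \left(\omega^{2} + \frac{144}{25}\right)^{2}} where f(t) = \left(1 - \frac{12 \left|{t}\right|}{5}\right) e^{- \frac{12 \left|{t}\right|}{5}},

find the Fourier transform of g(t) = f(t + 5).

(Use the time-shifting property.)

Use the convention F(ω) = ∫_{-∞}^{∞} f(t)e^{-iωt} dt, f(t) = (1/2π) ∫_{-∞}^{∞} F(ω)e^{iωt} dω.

F[g](ω) = \frac{6000 \omega^{2} e^{5 i \omega}}{\left(25 \omega^{2} + 144\right)^{2}}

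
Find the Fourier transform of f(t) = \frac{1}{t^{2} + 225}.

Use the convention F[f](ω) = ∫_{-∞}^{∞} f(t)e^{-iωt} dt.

F(ω) = \frac{\pi e^{- 15 \left|{\omega}\right|}}{15}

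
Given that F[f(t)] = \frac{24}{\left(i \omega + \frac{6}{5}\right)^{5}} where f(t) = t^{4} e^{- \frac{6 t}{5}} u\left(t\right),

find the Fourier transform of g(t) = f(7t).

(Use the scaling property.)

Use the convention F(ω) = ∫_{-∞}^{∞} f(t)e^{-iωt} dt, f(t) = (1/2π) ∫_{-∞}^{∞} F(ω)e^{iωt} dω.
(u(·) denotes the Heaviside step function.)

F[g](ω) = \frac{180075000}{\left(5 i \omega + 42\right)^{5}}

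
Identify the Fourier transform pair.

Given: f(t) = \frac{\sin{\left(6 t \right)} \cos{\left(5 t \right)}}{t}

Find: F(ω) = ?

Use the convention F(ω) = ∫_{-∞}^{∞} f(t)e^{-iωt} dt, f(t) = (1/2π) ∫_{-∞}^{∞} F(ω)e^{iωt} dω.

F(ω) = \begin{cases} \pi & \text{for}\: \omega > -1 \wedge \omega < 1 \\\frac{\pi}{2} & \text{for}\: \omega > -11 \wedge \omega < 11 \\0 & \text{otherwise} \end{cases}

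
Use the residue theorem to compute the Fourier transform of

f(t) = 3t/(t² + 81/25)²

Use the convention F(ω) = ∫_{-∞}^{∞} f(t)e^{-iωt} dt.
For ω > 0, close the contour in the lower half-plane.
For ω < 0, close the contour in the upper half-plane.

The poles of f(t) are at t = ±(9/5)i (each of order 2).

Let g(z) = f(z)e^{-iωz}; for large |z| the factor e^{-iωz} decays in the lower half-plane when ω > 0 and in the upper half-plane when ω < 0.

Case ω > 0 (lower half-plane, clockwise contour ⇒ F(ω) = -2πi·ΣRes):
  Res_{z = - \frac{9 i}{5}} g(z) = \frac{5 \omega e^{- \frac{9 \omega}{5}}}{12} (pole of order 2)
  F(ω) = -2πi·ΣRes = - \frac{5 i \pi \omega e^{- \frac{9 \omega}{5}}}{6}

Case ω < 0 (upper half-plane, counterclockwise contour ⇒ F(ω) = +2πi·ΣRes):
  Res_{z = \frac{9 i}{5}} g(z) = - \frac{5 \omega e^{\frac{9 \omega}{5}}}{12} (pole of order 2)
  F(ω) = 2πi·ΣRes = - \frac{5 i \pi \omega e^{\frac{9 \omega}{5}}}{6}

Both cases combine into a single formula in |ω|:

F(ω) = - \frac{5 i \pi \omega e^{- \frac{9 \left|{\omega}\right|}{5}}}{6}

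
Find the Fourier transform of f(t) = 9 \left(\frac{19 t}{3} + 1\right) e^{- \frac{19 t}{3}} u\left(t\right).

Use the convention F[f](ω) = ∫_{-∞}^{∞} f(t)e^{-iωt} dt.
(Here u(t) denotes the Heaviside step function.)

F(ω) = \frac{27 \left(- 3 i \omega - 38\right)}{9 \omega^{2} - 114 i \omega - 361}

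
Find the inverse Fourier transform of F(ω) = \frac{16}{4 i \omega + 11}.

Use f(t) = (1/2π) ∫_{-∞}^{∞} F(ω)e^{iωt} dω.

f(t) = 4 e^{- \frac{11 t}{4}} u\left(t\right)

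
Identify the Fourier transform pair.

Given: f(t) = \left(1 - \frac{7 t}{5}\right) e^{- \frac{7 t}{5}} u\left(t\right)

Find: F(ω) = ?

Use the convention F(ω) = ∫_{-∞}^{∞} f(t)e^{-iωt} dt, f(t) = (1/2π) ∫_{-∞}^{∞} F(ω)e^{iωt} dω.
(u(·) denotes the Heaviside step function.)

F(ω) = \frac{25 i \omega}{- 25 \omega^{2} + 70 i \omega + 49}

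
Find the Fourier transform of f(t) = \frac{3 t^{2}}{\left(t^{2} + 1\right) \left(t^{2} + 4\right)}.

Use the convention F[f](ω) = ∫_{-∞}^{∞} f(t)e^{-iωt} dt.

F(ω) = \pi \left(2 - e^{\left|{\omega}\right|}\right) e^{- 2 \left|{\omega}\right|}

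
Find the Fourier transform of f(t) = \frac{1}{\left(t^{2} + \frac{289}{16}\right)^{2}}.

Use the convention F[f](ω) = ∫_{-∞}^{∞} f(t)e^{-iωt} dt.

F(ω) = \frac{8 \pi \left(17 \left|{\omega}\right| + 4\right) e^{- \frac{17 \left|{\omega}\right|}{4}}}{4913}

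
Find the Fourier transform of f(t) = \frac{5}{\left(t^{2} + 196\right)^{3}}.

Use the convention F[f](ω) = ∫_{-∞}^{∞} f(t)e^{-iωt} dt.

F(ω) = \frac{5 \pi \left(196 \omega^{2} + 42 \left|{\omega}\right| + 3\right) e^{- 14 \left|{\omega}\right|}}{4302592}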